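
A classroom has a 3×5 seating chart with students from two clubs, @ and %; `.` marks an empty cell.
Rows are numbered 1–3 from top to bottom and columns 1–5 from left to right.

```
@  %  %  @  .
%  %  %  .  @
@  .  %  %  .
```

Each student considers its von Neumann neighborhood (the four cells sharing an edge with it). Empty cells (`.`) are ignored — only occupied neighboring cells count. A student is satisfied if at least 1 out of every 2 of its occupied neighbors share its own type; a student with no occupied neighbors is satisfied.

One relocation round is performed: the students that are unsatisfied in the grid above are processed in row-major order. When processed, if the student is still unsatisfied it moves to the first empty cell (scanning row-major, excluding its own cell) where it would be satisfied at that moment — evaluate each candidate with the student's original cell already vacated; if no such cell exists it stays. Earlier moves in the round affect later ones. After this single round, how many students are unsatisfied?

0

Initially unsatisfied (in order): (1,1), (1,4), (2,1), (3,1).
  (1,1) → (1,5).
  (1,4): now satisfied by earlier moves; stays.
  (2,1): now satisfied by earlier moves; stays.
  (3,1) → (2,4).
Resulting grid:
. % % @ @
% % % @ @
. . % % .
All satisfied now.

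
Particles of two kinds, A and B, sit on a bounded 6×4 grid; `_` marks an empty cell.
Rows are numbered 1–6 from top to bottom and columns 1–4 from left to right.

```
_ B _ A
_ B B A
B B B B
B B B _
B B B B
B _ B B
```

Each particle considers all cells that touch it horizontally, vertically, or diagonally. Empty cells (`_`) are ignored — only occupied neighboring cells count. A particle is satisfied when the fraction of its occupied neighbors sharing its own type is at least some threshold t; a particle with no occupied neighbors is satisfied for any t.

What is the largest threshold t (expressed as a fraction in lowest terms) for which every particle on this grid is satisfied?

1/4

(1,2)B 2/2
(1,4)A 1/2
(2,2)B 5/5
(2,3)B 5/7
(2,4)A 1/4
(3,1)B 4/4
(3,2)B 7/7
(3,3)B 6/7
(3,4)B 3/4
(4,1)B 5/5
(4,2)B 8/8
(4,3)B 7/7
(5,1)B 4/4
(5,2)B 7/7
(5,3)B 6/6
(5,4)B 4/4
(6,1)B 2/2
(6,3)B 4/4
(6,4)B 3/3
The smallest same-type fraction is 1/4 at (2,4), which reduces to 1/4. Any threshold above that leaves this particle unsatisfied.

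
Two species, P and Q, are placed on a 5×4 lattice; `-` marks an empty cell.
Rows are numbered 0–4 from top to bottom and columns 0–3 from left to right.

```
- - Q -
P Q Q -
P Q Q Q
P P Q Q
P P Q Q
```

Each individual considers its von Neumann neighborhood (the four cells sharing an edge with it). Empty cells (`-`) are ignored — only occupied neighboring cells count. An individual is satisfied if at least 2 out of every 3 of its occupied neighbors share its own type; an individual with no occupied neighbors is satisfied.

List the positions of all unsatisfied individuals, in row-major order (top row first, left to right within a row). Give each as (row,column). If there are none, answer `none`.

(0,2)Q 1/1 satisfied
(1,0)P 1/2 not
(1,1)Q 2/3 satisfied
(1,2)Q 3/3 satisfied
(2,0)P 2/3 satisfied
(2,1)Q 2/4 not
(2,2)Q 4/4 satisfied
(2,3)Q 2/2 satisfied
(3,0)P 3/3 satisfied
(3,1)P 2/4 not
(3,2)Q 3/4 satisfied
(3,3)Q 3/3 satisfied
(4,0)P 2/2 satisfied
(4,1)P 2/3 satisfied
(4,2)Q 2/3 satisfied
(4,3)Q 2/2 satisfied

(1,0), (2,1), (3,1)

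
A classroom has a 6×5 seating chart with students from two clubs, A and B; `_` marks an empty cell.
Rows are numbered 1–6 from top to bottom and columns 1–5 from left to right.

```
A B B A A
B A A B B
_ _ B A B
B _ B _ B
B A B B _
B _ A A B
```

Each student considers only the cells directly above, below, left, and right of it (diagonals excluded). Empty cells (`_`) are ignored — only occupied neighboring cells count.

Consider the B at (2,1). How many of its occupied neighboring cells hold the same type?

Occupied neighbors of (2,1): (1,1)=A, (2,2)=A.
Same type (B): 0 of 2.

0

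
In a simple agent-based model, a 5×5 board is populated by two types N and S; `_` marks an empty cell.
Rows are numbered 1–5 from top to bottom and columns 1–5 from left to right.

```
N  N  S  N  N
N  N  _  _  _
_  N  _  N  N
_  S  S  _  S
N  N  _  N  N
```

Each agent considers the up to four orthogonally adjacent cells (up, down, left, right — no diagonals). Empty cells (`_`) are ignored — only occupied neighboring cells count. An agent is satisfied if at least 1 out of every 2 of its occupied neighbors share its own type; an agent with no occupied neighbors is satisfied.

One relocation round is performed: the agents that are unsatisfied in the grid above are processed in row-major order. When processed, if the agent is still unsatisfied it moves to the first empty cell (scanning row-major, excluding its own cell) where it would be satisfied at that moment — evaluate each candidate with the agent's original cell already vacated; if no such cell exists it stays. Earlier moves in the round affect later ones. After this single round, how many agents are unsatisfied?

Initially unsatisfied (in order): (1,3), (4,2), (4,5).
  (1,3) → (4,1).
  (4,2): now satisfied by earlier moves; stays.
  (4,5): no empty cell satisfies it; stays.
Resulting grid:
N N _ N N
N N _ _ _
_ N _ N N
S S S _ S
N N _ N N
Unsatisfied now: (4,5).

1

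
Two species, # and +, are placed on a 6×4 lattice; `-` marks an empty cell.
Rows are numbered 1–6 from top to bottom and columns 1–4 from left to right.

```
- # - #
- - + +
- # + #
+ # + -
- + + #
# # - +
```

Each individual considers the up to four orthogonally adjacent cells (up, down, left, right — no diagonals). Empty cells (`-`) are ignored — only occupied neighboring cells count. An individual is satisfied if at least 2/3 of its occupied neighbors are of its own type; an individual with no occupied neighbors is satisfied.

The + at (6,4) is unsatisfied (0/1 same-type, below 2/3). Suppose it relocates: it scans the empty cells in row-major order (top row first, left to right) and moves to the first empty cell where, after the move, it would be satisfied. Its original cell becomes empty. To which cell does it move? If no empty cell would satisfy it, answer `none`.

Vacating (6,4). Empty cells in order:
  (1,1): 0/1 same-type → still unsatisfied.
  (1,3): 1/3 same-type → still unsatisfied.
  (2,1): 0/0 same-type → satisfied — stop here.

(2,1)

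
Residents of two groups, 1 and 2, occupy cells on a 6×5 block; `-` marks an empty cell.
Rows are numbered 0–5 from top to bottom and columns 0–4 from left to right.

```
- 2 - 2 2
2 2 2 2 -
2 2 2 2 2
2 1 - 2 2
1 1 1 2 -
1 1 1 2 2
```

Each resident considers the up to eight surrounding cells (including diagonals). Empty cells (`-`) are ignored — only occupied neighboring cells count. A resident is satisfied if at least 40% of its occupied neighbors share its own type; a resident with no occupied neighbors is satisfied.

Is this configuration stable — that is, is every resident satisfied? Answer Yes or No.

Yes

Row 0: (0,1)2 3/3 satisfied · (0,3)2 3/3 satisfied · (0,4)2 2/2 satisfied
Row 1: (1,0)2 4/4 satisfied · (1,1)2 6/6 satisfied · (1,2)2 7/7 satisfied · (1,3)2 6/6 satisfied
Row 2: (2,0)2 4/5 satisfied · (2,1)2 6/7 satisfied · (2,2)2 6/7 satisfied · (2,3)2 6/6 satisfied · (2,4)2 4/4 satisfied
Row 3: (3,0)2 2/5 satisfied · (3,1)1 3/7 satisfied · (3,3)2 5/6 satisfied · (3,4)2 4/4 satisfied
Row 4: (4,0)1 4/5 satisfied · (4,1)1 6/7 satisfied · (4,2)1 4/7 satisfied · (4,3)2 4/6 satisfied
Row 5: (5,0)1 3/3 satisfied · (5,1)1 5/5 satisfied · (5,2)1 3/5 satisfied · (5,3)2 2/4 satisfied · (5,4)2 2/2 satisfied
All meet the threshold, so the configuration is stable.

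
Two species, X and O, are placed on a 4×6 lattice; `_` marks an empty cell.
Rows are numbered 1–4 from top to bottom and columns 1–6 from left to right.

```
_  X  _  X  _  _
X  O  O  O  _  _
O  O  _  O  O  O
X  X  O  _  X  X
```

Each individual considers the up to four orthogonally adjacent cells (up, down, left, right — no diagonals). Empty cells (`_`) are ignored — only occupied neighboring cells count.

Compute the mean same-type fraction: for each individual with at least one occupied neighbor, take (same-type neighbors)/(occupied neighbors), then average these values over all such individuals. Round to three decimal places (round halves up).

0.448

Row 1: (1,2)X 0/1 · (1,4)X 0/1
Row 2: (2,1)X 0/2 · (2,2)O 2/4 · (2,3)O 2/2 · (2,4)O 2/3
Row 3: (3,1)O 1/3 · (3,2)O 2/3 · (3,4)O 2/2 · (3,5)O 2/3 · (3,6)O 1/2
Row 4: (4,1)X 1/2 · (4,2)X 1/3 · (4,3)O 0/1 · (4,5)X 1/2 · (4,6)X 1/2
Sum over 16 individuals: 0/1 + 0/1 + 0/2 + 2/4 + 2/2 + 2/3 + 1/3 + 2/3 + 2/2 + 2/3 + 1/2 + 1/2 + 1/3 + 0/1 + 1/2 + 1/2 = 43/6; mean = 43/6 ÷ 16 = 43/96 = 0.447916… → 0.448.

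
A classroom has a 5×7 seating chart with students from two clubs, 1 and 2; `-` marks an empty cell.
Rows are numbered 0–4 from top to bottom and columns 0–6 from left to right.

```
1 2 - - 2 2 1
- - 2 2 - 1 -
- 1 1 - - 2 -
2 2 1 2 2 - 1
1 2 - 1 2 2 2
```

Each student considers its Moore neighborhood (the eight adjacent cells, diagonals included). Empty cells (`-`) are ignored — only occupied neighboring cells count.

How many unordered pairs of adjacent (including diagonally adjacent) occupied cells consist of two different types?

Scan each occupied cell's neighbors to the right and below (and the two forward diagonals) so each pair is counted once.
From row 0: 4 unlike of 8 pairs (running 4/8).
From row 1: 4 unlike of 5 pairs (running 8/13).
From row 2: 5 unlike of 9 pairs (running 13/22).
From row 3: 9 unlike of 17 pairs (running 22/39).
From row 4: 2 unlike of 4 pairs (running 24/43).
Total adjacent occupied pairs: 43; unlike-type pairs: 24.

24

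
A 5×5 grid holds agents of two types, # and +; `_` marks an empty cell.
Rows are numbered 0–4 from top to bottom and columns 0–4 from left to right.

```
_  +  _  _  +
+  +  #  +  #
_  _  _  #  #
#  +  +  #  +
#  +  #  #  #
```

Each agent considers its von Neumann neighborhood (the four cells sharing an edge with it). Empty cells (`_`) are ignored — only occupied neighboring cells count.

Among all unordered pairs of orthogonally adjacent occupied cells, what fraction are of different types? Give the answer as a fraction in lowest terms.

13/24

Scan each occupied cell's neighbors to the right and below so each pair is counted once.
From row 0: 1 unlike of 2 pairs (running 1/2).
From row 1: 4 unlike of 6 pairs (running 5/8).
From row 2: 1 unlike of 3 pairs (running 6/11).
From row 3: 5 unlike of 9 pairs (running 11/20).
From row 4: 2 unlike of 4 pairs (running 13/24).
Total adjacent occupied pairs: 24; unlike-type pairs: 13.
13/24 is already in lowest terms.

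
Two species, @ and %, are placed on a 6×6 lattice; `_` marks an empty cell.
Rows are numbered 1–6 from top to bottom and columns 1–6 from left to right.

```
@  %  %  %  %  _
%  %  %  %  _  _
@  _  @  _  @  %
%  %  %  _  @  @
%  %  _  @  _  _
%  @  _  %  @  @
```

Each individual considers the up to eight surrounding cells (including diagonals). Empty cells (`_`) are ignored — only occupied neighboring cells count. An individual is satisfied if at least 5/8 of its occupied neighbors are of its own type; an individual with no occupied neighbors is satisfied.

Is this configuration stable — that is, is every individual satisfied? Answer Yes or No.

No

Row 1: (1,1)@ 0/3 not · (1,2)% 4/5 satisfied · (1,3)% 5/5 satisfied · (1,4)% 4/4 satisfied · (1,5)% 2/2 satisfied
Row 2: (2,1)% 2/4 not · (2,2)% 4/7 not · (2,3)% 5/6 satisfied · (2,4)% 4/6 satisfied
Row 3: (3,1)@ 0/4 not · (3,3)@ 0/5 not · (3,5)@ 2/4 not · (3,6)% 0/3 not
Row 4: (4,1)% 3/4 satisfied · (4,2)% 4/6 satisfied · (4,3)% 2/4 not · (4,5)@ 3/4 satisfied · (4,6)@ 2/3 satisfied
Row 5: (5,1)% 4/5 satisfied · (5,2)% 5/6 satisfied · (5,4)@ 2/4 not
Row 6: (6,1)% 2/3 satisfied · (6,2)@ 0/3 not · (6,4)% 0/2 not · (6,5)@ 2/3 satisfied · (6,6)@ 1/1 satisfied
For instance (1,1) has only 0/3 same-type neighbors, below 5/8.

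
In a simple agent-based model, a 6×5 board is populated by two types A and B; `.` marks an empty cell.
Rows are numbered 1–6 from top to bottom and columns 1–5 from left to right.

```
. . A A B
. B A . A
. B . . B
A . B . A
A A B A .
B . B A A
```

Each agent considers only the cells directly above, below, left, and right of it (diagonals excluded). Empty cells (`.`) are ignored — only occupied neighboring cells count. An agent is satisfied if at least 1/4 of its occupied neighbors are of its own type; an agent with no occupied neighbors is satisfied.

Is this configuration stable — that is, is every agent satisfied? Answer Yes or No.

Row 1: (1,3)A 2/2 satisfied · (1,4)A 1/2 satisfied · (1,5)B 0/2 not
Row 2: (2,2)B 1/2 satisfied · (2,3)A 1/2 satisfied · (2,5)A 0/2 not
Row 3: (3,2)B 1/1 satisfied · (3,5)B 0/2 not
Row 4: (4,1)A 1/1 satisfied · (4,3)B 1/1 satisfied · (4,5)A 0/1 not
Row 5: (5,1)A 2/3 satisfied · (5,2)A 1/2 satisfied · (5,3)B 2/4 satisfied · (5,4)A 1/2 satisfied
Row 6: (6,1)B 0/1 not · (6,3)B 1/2 satisfied · (6,4)A 2/3 satisfied · (6,5)A 1/1 satisfied
For instance (1,5) has only 0/2 same-type neighbors, below 1/4.

No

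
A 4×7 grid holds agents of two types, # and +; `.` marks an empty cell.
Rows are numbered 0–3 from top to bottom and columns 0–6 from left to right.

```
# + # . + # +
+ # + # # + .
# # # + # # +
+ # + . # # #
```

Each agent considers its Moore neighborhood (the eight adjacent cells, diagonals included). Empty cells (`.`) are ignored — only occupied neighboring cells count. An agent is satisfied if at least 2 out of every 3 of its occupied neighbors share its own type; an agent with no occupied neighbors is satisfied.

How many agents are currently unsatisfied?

20

Row 0: (0,0)# 1/3 ✗ · (0,1)+ 2/5 ✗ · (0,2)# 2/4 ✗ · (0,4)+ 1/4 ✗ · (0,5)# 1/4 ✗ · (0,6)+ 1/2 ✗
Row 1: (1,0)+ 1/5 ✗ · (1,1)# 5/8 ✗ · (1,2)+ 2/7 ✗ · (1,3)# 4/7 ✗ · (1,4)# 4/7 ✗ · (1,5)+ 3/7 ✗
Row 2: (2,0)# 3/5 ✗ · (2,1)# 4/8 ✗ · (2,2)# 4/7 ✗ · (2,3)+ 2/7 ✗ · (2,4)# 5/7 ✓ · (2,5)# 5/7 ✓ · (2,6)+ 1/4 ✗
Row 3: (3,0)+ 0/3 ✗ · (3,1)# 3/5 ✗ · (3,2)+ 1/4 ✗ · (3,4)# 3/4 ✓ · (3,5)# 4/5 ✓ · (3,6)# 2/3 ✓
Unsatisfied: (0,0), (0,1), (0,2), (0,4), (0,5), (0,6), (1,0), (1,1), (1,2), (1,3), (1,4), (1,5), (2,0), (2,1), (2,2), (2,3), (2,6), (3,0), (3,1), (3,2) — 20 in total.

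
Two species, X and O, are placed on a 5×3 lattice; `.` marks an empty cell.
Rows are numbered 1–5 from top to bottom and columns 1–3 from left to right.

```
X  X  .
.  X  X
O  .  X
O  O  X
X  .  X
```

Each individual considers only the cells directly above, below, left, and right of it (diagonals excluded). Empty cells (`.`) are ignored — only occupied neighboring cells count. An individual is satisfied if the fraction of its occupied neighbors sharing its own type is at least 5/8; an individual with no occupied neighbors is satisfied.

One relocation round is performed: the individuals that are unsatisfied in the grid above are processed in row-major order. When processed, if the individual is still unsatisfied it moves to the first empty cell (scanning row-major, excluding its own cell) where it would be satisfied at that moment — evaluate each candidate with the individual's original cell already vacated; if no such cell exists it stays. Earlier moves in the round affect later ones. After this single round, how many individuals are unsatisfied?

Initially unsatisfied (in order): (4,2), (5,1).
  (4,2): no empty cell satisfies it; stays.
  (5,1) → (1,3).
Resulting grid:
X X X
. X X
O . X
O O X
. . X
Unsatisfied now: (4,2).

1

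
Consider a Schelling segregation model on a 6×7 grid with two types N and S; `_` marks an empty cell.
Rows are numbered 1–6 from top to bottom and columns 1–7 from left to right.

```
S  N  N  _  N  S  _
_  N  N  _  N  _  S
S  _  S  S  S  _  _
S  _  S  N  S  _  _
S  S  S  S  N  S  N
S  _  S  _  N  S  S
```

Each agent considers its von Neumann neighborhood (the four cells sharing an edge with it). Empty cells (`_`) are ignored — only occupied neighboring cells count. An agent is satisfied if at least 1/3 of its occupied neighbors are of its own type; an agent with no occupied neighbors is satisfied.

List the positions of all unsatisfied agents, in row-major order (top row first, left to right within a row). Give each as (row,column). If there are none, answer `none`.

(1,1), (1,6), (4,4), (5,5), (5,7)

(1,1)S 0/1 unhappy
(1,2)N 2/3 ok
(1,3)N 2/2 ok
(1,5)N 1/2 ok
(1,6)S 0/1 unhappy
(2,2)N 2/2 ok
(2,3)N 2/3 ok
(2,5)N 1/2 ok
(2,7)S 0/0 ok
(3,1)S 1/1 ok
(3,3)S 2/3 ok
(3,4)S 2/3 ok
(3,5)S 2/3 ok
(4,1)S 2/2 ok
(4,3)S 2/3 ok
(4,4)N 0/4 unhappy
(4,5)S 1/3 ok
(5,1)S 3/3 ok
(5,2)S 2/2 ok
(5,3)S 4/4 ok
(5,4)S 1/3 ok
(5,5)N 1/4 unhappy
(5,6)S 1/3 ok
(5,7)N 0/2 unhappy
(6,1)S 1/1 ok
(6,3)S 1/1 ok
(6,5)N 1/2 ok
(6,6)S 2/3 ok
(6,7)S 1/2 ok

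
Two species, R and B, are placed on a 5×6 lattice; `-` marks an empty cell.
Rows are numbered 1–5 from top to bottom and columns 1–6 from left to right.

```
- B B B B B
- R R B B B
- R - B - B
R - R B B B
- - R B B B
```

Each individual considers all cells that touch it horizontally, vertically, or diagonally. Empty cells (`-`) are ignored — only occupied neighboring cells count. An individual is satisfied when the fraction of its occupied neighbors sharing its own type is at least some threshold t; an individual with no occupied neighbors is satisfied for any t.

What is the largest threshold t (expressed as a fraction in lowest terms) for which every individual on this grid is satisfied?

Row 1: (1,2)B 1/3 · (1,3)B 3/5 · (1,4)B 4/5 · (1,5)B 5/5 · (1,6)B 3/3
Row 2: (2,2)R 2/4 · (2,3)R 2/7 · (2,4)B 5/6 · (2,5)B 7/7 · (2,6)B 4/4
Row 3: (3,2)R 4/4 · (3,4)B 4/6 · (3,6)B 4/4
Row 4: (4,1)R 1/1 · (4,3)R 2/5 · (4,4)B 4/6 · (4,5)B 7/7 · (4,6)B 4/4
Row 5: (5,3)R 1/3 · (5,4)B 3/5 · (5,5)B 5/5 · (5,6)B 3/3
The smallest same-type fraction is 2/7 at (2,3), which reduces to 2/7. Any threshold above that leaves this individual unsatisfied.

2/7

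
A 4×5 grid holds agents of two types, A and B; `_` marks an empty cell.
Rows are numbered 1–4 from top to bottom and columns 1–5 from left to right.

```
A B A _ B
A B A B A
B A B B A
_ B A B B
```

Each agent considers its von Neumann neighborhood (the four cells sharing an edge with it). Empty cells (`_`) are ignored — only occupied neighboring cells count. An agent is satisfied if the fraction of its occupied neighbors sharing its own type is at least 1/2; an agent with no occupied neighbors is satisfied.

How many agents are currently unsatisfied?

13

Row 1: (1,1)A 1/2 ✓ · (1,2)B 1/3 ✗ · (1,3)A 1/2 ✓ · (1,5)B 0/1 ✗
Row 2: (2,1)A 1/3 ✗ · (2,2)B 1/4 ✗ · (2,3)A 1/4 ✗ · (2,4)B 1/3 ✗ · (2,5)A 1/3 ✗
Row 3: (3,1)B 0/2 ✗ · (3,2)A 0/4 ✗ · (3,3)B 1/4 ✗ · (3,4)B 3/4 ✓ · (3,5)A 1/3 ✗
Row 4: (4,2)B 0/2 ✗ · (4,3)A 0/3 ✗ · (4,4)B 2/3 ✓ · (4,5)B 1/2 ✓
Unsatisfied: (1,2), (1,5), (2,1), (2,2), (2,3), (2,4), (2,5), (3,1), (3,2), (3,3), (3,5), (4,2), (4,3) — 13 in total.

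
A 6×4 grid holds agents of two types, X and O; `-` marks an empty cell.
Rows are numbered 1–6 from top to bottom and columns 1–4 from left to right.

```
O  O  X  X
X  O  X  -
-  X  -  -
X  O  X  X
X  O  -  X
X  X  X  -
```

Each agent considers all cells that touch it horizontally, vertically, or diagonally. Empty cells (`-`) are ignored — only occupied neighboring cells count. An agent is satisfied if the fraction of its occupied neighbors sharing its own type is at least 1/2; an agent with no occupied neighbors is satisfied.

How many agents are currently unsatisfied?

5

Row 1: (1,1)O 2/3 satisfied · (1,2)O 2/5 not · (1,3)X 2/4 satisfied · (1,4)X 2/2 satisfied
Row 2: (2,1)X 1/4 not · (2,2)O 2/6 not · (2,3)X 3/5 satisfied
Row 3: (3,2)X 4/6 satisfied
Row 4: (4,1)X 2/4 satisfied · (4,2)O 1/5 not · (4,3)X 3/5 satisfied · (4,4)X 2/2 satisfied
Row 5: (5,1)X 3/5 satisfied · (5,2)O 1/7 not · (5,4)X 3/3 satisfied
Row 6: (6,1)X 2/3 satisfied · (6,2)X 3/4 satisfied · (6,3)X 2/3 satisfied
Unsatisfied: (1,2), (2,1), (2,2), (4,2), (5,2) — 5 in total.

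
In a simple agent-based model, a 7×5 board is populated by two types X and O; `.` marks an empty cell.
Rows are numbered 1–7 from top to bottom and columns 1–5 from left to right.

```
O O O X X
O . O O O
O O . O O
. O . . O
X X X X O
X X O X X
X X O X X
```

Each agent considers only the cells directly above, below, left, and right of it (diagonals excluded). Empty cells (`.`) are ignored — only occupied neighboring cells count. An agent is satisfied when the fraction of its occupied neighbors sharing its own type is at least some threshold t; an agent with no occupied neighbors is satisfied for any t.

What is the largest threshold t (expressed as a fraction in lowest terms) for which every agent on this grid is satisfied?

Row 1: (1,1)O 2/2 · (1,2)O 2/2 · (1,3)O 2/3 · (1,4)X 1/3 · (1,5)X 1/2
Row 2: (2,1)O 2/2 · (2,3)O 2/2 · (2,4)O 3/4 · (2,5)O 2/3
Row 3: (3,1)O 2/2 · (3,2)O 2/2 · (3,4)O 2/2 · (3,5)O 3/3
Row 4: (4,2)O 1/2 · (4,5)O 2/2
Row 5: (5,1)X 2/2 · (5,2)X 3/4 · (5,3)X 2/3 · (5,4)X 2/3 · (5,5)O 1/3
Row 6: (6,1)X 3/3 · (6,2)X 3/4 · (6,3)O 1/4 · (6,4)X 3/4 · (6,5)X 2/3
Row 7: (7,1)X 2/2 · (7,2)X 2/3 · (7,3)O 1/3 · (7,4)X 2/3 · (7,5)X 2/2
The smallest same-type fraction is 1/4 at (6,3), which reduces to 1/4. Any threshold above that leaves this agent unsatisfied.

1/4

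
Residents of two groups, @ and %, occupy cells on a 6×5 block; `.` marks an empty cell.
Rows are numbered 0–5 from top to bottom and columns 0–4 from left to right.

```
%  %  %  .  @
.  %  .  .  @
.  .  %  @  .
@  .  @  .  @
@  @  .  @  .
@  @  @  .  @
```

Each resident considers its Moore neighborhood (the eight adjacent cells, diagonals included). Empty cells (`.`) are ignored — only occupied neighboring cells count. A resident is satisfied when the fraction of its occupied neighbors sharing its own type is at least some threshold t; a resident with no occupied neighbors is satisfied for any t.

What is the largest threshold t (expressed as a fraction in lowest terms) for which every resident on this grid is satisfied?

1/3

Row 0: (0,0)% 2/2 · (0,1)% 3/3 · (0,2)% 2/2 · (0,4)@ 1/1
Row 1: (1,1)% 4/4 · (1,4)@ 2/2
Row 2: (2,2)% 1/3 · (2,3)@ 3/4
Row 3: (3,0)@ 2/2 · (3,2)@ 3/4 · (3,4)@ 2/2
Row 4: (4,0)@ 4/4 · (4,1)@ 6/6 · (4,3)@ 4/4
Row 5: (5,0)@ 3/3 · (5,1)@ 4/4 · (5,2)@ 3/3 · (5,4)@ 1/1
The smallest same-type fraction is 1/3 at (2,2), which reduces to 1/3. Any threshold above that leaves this resident unsatisfied.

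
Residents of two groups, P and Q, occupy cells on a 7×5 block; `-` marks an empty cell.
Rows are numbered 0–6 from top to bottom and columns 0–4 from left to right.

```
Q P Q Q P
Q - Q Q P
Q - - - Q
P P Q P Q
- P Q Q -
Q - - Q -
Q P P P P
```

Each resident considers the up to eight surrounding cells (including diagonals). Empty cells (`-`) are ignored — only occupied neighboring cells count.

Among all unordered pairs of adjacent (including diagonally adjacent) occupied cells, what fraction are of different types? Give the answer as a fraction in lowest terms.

Scan each occupied cell's neighbors to the right and below (and the two forward diagonals) so each pair is counted once.
Row 0: Q(0,0)–P(0,1)≠ Q(0,0)–Q(1,0)= P(0,1)–Q(0,2)≠ P(0,1)–Q(1,2)≠ P(0,1)–Q(1,0)≠ Q(0,2)–Q(0,3)= Q(0,2)–Q(1,2)= Q(0,2)–Q(1,3)= Q(0,3)–P(0,4)≠ Q(0,3)–Q(1,3)= Q(0,3)–P(1,4)≠ Q(0,3)–Q(1,2)= P(0,4)–P(1,4)= P(0,4)–Q(1,3)≠  → 7/14 unlike.
Row 1: Q(1,0)–Q(2,0)= Q(1,2)–Q(1,3)= Q(1,3)–P(1,4)≠ Q(1,3)–Q(2,4)= P(1,4)–Q(2,4)≠  → 2/5 unlike.
Row 2: Q(2,0)–P(3,0)≠ Q(2,0)–P(3,1)≠ Q(2,4)–Q(3,4)= Q(2,4)–P(3,3)≠  → 3/4 unlike.
Row 3: P(3,0)–P(3,1)= P(3,0)–P(4,1)= P(3,1)–Q(3,2)≠ P(3,1)–P(4,1)= P(3,1)–Q(4,2)≠ Q(3,2)–P(3,3)≠ Q(3,2)–Q(4,2)= Q(3,2)–Q(4,3)= Q(3,2)–P(4,1)≠ P(3,3)–Q(3,4)≠ P(3,3)–Q(4,3)≠ P(3,3)–Q(4,2)≠ Q(3,4)–Q(4,3)=  → 7/13 unlike.
Row 4: P(4,1)–Q(4,2)≠ P(4,1)–Q(5,0)≠ Q(4,2)–Q(4,3)= Q(4,2)–Q(5,3)= Q(4,3)–Q(5,3)=  → 2/5 unlike.
Row 5: Q(5,0)–Q(6,0)= Q(5,0)–P(6,1)≠ Q(5,3)–P(6,3)≠ Q(5,3)–P(6,4)≠ Q(5,3)–P(6,2)≠  → 4/5 unlike.
Row 6: Q(6,0)–P(6,1)≠ P(6,1)–P(6,2)= P(6,2)–P(6,3)= P(6,3)–P(6,4)=  → 1/4 unlike.
Total adjacent occupied pairs: 50; unlike-type pairs: 26.
26/50 reduces to 13/25.

13/25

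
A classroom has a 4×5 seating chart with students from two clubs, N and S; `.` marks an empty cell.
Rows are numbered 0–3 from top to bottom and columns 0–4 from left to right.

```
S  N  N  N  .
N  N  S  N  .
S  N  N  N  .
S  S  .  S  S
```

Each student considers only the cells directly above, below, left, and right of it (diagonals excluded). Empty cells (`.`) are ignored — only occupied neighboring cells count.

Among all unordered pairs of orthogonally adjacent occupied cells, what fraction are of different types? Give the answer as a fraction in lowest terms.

Scan each occupied cell's neighbors to the right and below so each pair is counted once.
From row 0: 3 unlike of 7 pairs (running 3/7).
From row 1: 4 unlike of 7 pairs (running 7/14).
From row 2: 3 unlike of 6 pairs (running 10/20).
From row 3: 0 unlike of 2 pairs (running 10/22).
Total adjacent occupied pairs: 22; unlike-type pairs: 10.
10/22 reduces to 5/11.

5/11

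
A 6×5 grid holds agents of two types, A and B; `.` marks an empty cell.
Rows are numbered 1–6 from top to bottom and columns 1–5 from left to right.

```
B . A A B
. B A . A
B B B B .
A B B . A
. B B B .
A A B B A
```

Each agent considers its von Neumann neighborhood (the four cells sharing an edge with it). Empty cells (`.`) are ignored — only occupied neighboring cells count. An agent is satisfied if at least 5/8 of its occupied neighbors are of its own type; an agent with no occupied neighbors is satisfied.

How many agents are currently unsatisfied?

9

Row 1: (1,1)B 0/0 ok · (1,3)A 2/2 ok · (1,4)A 1/2 unhappy · (1,5)B 0/2 unhappy
Row 2: (2,2)B 1/2 unhappy · (2,3)A 1/3 unhappy · (2,5)A 0/1 unhappy
Row 3: (3,1)B 1/2 unhappy · (3,2)B 4/4 ok · (3,3)B 3/4 ok · (3,4)B 1/1 ok
Row 4: (4,1)A 0/2 unhappy · (4,2)B 3/4 ok · (4,3)B 3/3 ok · (4,5)A 0/0 ok
Row 5: (5,2)B 2/3 ok · (5,3)B 4/4 ok · (5,4)B 2/2 ok
Row 6: (6,1)A 1/1 ok · (6,2)A 1/3 unhappy · (6,3)B 2/3 ok · (6,4)B 2/3 ok · (6,5)A 0/1 unhappy
Unsatisfied: (1,4), (1,5), (2,2), (2,3), (2,5), (3,1), (4,1), (6,2), (6,5) — 9 in total.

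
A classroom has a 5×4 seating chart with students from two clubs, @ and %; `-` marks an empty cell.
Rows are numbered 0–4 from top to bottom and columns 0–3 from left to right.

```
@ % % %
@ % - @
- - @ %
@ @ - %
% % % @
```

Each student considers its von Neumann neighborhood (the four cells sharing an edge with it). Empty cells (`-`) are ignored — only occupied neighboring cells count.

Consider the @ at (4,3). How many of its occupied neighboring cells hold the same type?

Occupied neighbors of (4,3): (3,3)=%, (4,2)=%.
Same type (@): 0 of 2.

0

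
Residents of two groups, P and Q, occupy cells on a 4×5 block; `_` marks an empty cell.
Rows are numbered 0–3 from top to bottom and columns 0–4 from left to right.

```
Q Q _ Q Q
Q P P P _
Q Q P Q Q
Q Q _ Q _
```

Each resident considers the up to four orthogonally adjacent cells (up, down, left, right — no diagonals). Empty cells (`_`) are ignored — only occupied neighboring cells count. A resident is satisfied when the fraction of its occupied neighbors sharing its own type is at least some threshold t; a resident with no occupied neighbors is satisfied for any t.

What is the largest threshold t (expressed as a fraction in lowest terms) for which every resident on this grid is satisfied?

(0,0)Q 2/2
(0,1)Q 1/2
(0,3)Q 1/2
(0,4)Q 1/1
(1,0)Q 2/3
(1,1)P 1/4
(1,2)P 3/3
(1,3)P 1/3
(2,0)Q 3/3
(2,1)Q 2/4
(2,2)P 1/3
(2,3)Q 2/4
(2,4)Q 1/1
(3,0)Q 2/2
(3,1)Q 2/2
(3,3)Q 1/1
The smallest same-type fraction is 1/4 at (1,1), which reduces to 1/4. Any threshold above that leaves this resident unsatisfied.

1/4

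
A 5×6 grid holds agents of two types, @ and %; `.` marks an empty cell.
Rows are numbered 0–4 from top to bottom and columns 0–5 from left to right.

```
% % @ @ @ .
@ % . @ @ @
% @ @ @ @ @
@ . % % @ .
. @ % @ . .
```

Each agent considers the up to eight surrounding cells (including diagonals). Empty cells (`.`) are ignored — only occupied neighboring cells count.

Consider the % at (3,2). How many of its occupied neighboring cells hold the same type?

2

Occupied neighbors of (3,2): (2,1)=@, (2,2)=@, (2,3)=@, (3,3)=%, (4,1)=@, (4,2)=%, (4,3)=@.
Same type (%): 2 of 7.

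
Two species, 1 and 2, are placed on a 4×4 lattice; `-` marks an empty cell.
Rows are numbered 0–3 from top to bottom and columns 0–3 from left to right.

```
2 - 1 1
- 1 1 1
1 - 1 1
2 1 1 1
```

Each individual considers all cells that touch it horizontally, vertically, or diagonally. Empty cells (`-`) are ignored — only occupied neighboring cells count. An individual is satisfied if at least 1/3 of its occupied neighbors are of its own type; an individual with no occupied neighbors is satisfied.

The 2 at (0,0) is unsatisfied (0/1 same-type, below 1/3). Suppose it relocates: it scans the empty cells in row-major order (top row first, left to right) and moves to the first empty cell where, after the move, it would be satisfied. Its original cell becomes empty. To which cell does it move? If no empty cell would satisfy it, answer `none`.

none

Vacating (0,0). Empty cells in order:
  (0,1): 0/3 same-type → still unsatisfied.
  (1,0): 0/2 same-type → still unsatisfied.
  (2,1): 1/7 same-type → still unsatisfied.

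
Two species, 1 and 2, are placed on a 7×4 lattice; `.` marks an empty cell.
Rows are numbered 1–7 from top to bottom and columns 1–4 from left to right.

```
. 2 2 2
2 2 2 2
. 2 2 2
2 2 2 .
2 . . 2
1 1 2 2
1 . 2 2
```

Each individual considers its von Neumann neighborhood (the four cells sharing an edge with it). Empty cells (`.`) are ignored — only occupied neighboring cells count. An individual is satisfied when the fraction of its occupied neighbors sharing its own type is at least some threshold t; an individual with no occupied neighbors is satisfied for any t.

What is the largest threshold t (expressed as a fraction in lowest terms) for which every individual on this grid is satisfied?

(1,2)2 2/2
(1,3)2 3/3
(1,4)2 2/2
(2,1)2 1/1
(2,2)2 4/4
(2,3)2 4/4
(2,4)2 3/3
(3,2)2 3/3
(3,3)2 4/4
(3,4)2 2/2
(4,1)2 2/2
(4,2)2 3/3
(4,3)2 2/2
(5,1)2 1/2
(5,4)2 1/1
(6,1)1 2/3
(6,2)1 1/2
(6,3)2 2/3
(6,4)2 3/3
(7,1)1 1/1
(7,3)2 2/2
(7,4)2 2/2
The smallest same-type fraction is 1/2 at (5,1), which reduces to 1/2. Any threshold above that leaves this individual unsatisfied.

1/2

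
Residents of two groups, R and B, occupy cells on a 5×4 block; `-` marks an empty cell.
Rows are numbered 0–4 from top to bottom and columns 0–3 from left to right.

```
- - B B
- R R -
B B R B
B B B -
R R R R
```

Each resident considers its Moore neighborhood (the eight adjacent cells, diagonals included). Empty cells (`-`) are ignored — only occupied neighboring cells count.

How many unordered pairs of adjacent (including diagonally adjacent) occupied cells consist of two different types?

19

Scan each occupied cell's neighbors to the right and below (and the two forward diagonals) so each pair is counted once.
Row 0: B(0,2)–B(0,3)= B(0,2)–R(1,2)≠ B(0,2)–R(1,1)≠ B(0,3)–R(1,2)≠  → 3/4 unlike.
Row 1: R(1,1)–R(1,2)= R(1,1)–B(2,1)≠ R(1,1)–R(2,2)= R(1,1)–B(2,0)≠ R(1,2)–R(2,2)= R(1,2)–B(2,3)≠ R(1,2)–B(2,1)≠  → 4/7 unlike.
Row 2: B(2,0)–B(2,1)= B(2,0)–B(3,0)= B(2,0)–B(3,1)= B(2,1)–R(2,2)≠ B(2,1)–B(3,1)= B(2,1)–B(3,2)= B(2,1)–B(3,0)= R(2,2)–B(2,3)≠ R(2,2)–B(3,2)≠ R(2,2)–B(3,1)≠ B(2,3)–B(3,2)=  → 4/11 unlike.
Row 3: B(3,0)–B(3,1)= B(3,0)–R(4,0)≠ B(3,0)–R(4,1)≠ B(3,1)–B(3,2)= B(3,1)–R(4,1)≠ B(3,1)–R(4,2)≠ B(3,1)–R(4,0)≠ B(3,2)–R(4,2)≠ B(3,2)–R(4,3)≠ B(3,2)–R(4,1)≠  → 8/10 unlike.
Row 4: R(4,0)–R(4,1)= R(4,1)–R(4,2)= R(4,2)–R(4,3)=  → 0/3 unlike.
Total adjacent occupied pairs: 35; unlike-type pairs: 19.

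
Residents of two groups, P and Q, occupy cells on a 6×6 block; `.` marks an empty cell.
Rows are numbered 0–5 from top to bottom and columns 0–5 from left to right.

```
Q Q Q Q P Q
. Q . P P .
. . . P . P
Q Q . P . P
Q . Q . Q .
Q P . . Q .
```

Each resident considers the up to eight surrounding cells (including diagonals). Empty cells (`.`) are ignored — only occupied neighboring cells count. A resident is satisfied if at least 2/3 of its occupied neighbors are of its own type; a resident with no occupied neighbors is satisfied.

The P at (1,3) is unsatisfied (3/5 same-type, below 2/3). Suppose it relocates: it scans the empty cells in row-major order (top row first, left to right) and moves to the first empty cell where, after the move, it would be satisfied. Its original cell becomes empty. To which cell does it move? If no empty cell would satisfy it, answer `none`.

(1,5)

Vacating (1,3). Empty cells in order:
  (1,0): 0/3 same-type → still unsatisfied.
  (1,2): 1/5 same-type → still unsatisfied.
  (1,5): 3/4 same-type → satisfied — stop here.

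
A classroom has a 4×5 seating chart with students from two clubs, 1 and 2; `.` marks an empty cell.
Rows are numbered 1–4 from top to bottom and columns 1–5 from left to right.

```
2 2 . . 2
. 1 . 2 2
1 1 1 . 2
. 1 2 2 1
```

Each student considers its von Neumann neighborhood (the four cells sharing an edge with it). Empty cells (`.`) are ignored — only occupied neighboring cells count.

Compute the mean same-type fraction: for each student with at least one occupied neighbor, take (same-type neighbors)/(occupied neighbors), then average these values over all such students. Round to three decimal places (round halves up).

(1,1)2 1/1
(1,2)2 1/2
(1,5)2 1/1
(2,2)1 1/2
(2,4)2 1/1
(2,5)2 3/3
(3,1)1 1/1
(3,2)1 4/4
(3,3)1 1/2
(3,5)2 1/2
(4,2)1 1/2
(4,3)2 1/3
(4,4)2 1/2
(4,5)1 0/2
Sum over 14 students: 1/1 + 1/2 + 1/1 + 1/2 + 1/1 + 3/3 + 1/1 + 4/4 + 1/2 + 1/2 + 1/2 + 1/3 + 1/2 + 0/2 = 28/3; mean = 28/3 ÷ 14 = 2/3 = 0.666666… → 0.667.

0.667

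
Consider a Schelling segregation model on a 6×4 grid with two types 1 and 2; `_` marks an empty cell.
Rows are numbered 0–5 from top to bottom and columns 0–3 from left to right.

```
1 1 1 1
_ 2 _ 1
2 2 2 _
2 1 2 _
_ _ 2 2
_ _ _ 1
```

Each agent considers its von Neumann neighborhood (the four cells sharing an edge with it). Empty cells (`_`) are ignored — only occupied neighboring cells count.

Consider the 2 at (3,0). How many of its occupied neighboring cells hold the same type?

1

Occupied neighbors of (3,0): (2,0)=2, (3,1)=1.
Same type (2): 1 of 2.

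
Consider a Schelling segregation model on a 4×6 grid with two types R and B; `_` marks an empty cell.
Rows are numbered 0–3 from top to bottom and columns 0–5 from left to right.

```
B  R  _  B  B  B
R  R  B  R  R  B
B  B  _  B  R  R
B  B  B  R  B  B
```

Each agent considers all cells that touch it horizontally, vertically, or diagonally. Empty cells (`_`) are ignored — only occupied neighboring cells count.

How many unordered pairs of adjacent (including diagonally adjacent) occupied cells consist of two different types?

Scan each occupied cell's neighbors to the right and below (and the two forward diagonals) so each pair is counted once.
From row 0: 9 unlike of 16 pairs (running 9/16).
From row 1: 11 unlike of 18 pairs (running 20/34).
From row 2: 6 unlike of 16 pairs (running 26/50).
From row 3: 2 unlike of 5 pairs (running 28/55).
Total adjacent occupied pairs: 55; unlike-type pairs: 28.

28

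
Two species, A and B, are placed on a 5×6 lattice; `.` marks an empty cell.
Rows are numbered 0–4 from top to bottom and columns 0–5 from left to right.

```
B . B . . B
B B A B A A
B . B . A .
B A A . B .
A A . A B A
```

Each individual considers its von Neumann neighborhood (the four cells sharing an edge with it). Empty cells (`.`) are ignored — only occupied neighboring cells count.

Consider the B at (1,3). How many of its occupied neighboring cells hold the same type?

0

Occupied neighbors of (1,3): (1,2)=A, (1,4)=A.
Same type (B): 0 of 2.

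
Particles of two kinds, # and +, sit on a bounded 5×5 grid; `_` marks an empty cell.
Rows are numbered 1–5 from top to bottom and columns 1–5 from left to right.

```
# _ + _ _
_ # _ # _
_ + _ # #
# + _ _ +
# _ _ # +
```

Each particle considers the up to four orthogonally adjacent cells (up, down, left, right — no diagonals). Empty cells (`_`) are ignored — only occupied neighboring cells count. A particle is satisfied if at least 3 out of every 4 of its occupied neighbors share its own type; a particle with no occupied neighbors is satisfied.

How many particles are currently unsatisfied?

8

Row 1: (1,1)# 0/0 ok · (1,3)+ 0/0 ok
Row 2: (2,2)# 0/1 unhappy · (2,4)# 1/1 ok
Row 3: (3,2)+ 1/2 unhappy · (3,4)# 2/2 ok · (3,5)# 1/2 unhappy
Row 4: (4,1)# 1/2 unhappy · (4,2)+ 1/2 unhappy · (4,5)+ 1/2 unhappy
Row 5: (5,1)# 1/1 ok · (5,4)# 0/1 unhappy · (5,5)+ 1/2 unhappy
Unsatisfied: (2,2), (3,2), (3,5), (4,1), (4,2), (4,5), (5,4), (5,5) — 8 in total.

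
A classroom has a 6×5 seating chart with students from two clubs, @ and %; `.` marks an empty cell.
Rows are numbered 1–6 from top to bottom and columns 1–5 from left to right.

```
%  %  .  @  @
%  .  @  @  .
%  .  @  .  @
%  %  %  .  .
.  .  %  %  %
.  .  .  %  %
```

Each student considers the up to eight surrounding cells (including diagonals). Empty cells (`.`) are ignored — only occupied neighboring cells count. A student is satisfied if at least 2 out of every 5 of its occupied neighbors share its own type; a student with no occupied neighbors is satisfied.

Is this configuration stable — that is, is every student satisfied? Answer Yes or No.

Yes

(1,1)% 2/2 ✓
(1,2)% 2/3 ✓
(1,4)@ 3/3 ✓
(1,5)@ 2/2 ✓
(2,1)% 3/3 ✓
(2,3)@ 3/4 ✓
(2,4)@ 5/5 ✓
(3,1)% 3/3 ✓
(3,3)@ 2/4 ✓
(3,5)@ 1/1 ✓
(4,1)% 2/2 ✓
(4,2)% 4/5 ✓
(4,3)% 3/4 ✓
(5,3)% 4/4 ✓
(5,4)% 5/5 ✓
(5,5)% 3/3 ✓
(6,4)% 4/4 ✓
(6,5)% 3/3 ✓
All meet the threshold, so the configuration is stable.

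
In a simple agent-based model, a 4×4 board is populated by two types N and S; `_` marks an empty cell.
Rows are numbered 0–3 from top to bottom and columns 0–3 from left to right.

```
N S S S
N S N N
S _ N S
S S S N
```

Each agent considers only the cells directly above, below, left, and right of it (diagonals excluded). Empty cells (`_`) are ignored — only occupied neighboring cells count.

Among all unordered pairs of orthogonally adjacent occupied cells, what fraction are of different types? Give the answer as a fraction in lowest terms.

11/20

Scan each occupied cell's neighbors to the right and below so each pair is counted once.
Row 0: N(0,0)–S(0,1)≠ N(0,0)–N(1,0)= S(0,1)–S(0,2)= S(0,1)–S(1,1)= S(0,2)–S(0,3)= S(0,2)–N(1,2)≠ S(0,3)–N(1,3)≠  → 3/7 unlike.
Row 1: N(1,0)–S(1,1)≠ N(1,0)–S(2,0)≠ S(1,1)–N(1,2)≠ N(1,2)–N(1,3)= N(1,2)–N(2,2)= N(1,3)–S(2,3)≠  → 4/6 unlike.
Row 2: S(2,0)–S(3,0)= N(2,2)–S(2,3)≠ N(2,2)–S(3,2)≠ S(2,3)–N(3,3)≠  → 3/4 unlike.
Row 3: S(3,0)–S(3,1)= S(3,1)–S(3,2)= S(3,2)–N(3,3)≠  → 1/3 unlike.
Total adjacent occupied pairs: 20; unlike-type pairs: 11.
11/20 is already in lowest terms.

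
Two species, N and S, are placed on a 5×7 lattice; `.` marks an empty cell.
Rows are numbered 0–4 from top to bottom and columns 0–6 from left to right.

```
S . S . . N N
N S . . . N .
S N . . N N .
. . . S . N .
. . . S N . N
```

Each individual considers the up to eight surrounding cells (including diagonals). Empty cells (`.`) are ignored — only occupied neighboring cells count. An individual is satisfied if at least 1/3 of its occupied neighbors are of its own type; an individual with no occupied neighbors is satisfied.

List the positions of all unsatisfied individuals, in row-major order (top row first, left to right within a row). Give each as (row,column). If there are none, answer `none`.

Row 0: (0,0)S 1/2 ✓ · (0,2)S 1/1 ✓ · (0,5)N 2/2 ✓ · (0,6)N 2/2 ✓
Row 1: (1,0)N 1/4 ✗ · (1,1)S 3/5 ✓ · (1,5)N 4/4 ✓
Row 2: (2,0)S 1/3 ✓ · (2,1)N 1/3 ✓ · (2,4)N 3/4 ✓ · (2,5)N 3/3 ✓
Row 3: (3,3)S 1/3 ✓ · (3,5)N 4/4 ✓
Row 4: (4,3)S 1/2 ✓ · (4,4)N 1/3 ✓ · (4,6)N 1/1 ✓

(1,0)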